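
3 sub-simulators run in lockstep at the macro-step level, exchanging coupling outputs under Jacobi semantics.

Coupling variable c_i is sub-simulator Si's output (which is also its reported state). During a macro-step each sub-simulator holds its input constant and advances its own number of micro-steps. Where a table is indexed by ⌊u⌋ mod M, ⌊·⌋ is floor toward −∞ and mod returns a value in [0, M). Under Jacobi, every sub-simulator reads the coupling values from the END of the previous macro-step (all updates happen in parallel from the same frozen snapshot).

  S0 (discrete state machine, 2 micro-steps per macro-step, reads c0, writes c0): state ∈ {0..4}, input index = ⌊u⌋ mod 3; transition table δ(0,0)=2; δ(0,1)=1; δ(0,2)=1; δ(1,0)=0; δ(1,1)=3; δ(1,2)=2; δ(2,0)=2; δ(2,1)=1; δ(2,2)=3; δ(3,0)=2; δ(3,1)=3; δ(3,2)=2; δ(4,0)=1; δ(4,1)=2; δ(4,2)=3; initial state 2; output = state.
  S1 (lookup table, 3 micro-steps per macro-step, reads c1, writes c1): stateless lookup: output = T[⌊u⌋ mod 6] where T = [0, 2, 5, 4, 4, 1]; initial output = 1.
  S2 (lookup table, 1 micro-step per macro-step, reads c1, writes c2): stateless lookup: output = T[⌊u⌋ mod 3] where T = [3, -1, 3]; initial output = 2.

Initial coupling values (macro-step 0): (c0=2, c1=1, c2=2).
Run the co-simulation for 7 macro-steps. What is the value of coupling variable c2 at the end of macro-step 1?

c2 at macro-step 1 = -1

macro 1: S0 reads c0=2 → after 2×micro: 2; S1 reads c1=1 → after 3×micro: 2; S2 reads c1=1 → after 1×micro: -1 ⇒ (c0=2, c1=2, c2=-1)
macro 2: S0 reads c0=2 → after 2×micro: 2; S1 reads c1=2 → after 3×micro: 5; S2 reads c1=2 → after 1×micro: 3 ⇒ (c0=2, c1=5, c2=3)
macro 3: S0 reads c0=2 → after 2×micro: 2; S1 reads c1=5 → after 3×micro: 1; S2 reads c1=5 → after 1×micro: 3 ⇒ (c0=2, c1=1, c2=3)
macro 4: S0 reads c0=2 → after 2×micro: 2; S1 reads c1=1 → after 3×micro: 2; S2 reads c1=1 → after 1×micro: -1 ⇒ (c0=2, c1=2, c2=-1)
macro 5: S0 reads c0=2 → after 2×micro: 2; S1 reads c1=2 → after 3×micro: 5; S2 reads c1=2 → after 1×micro: 3 ⇒ (c0=2, c1=5, c2=3)
macro 6: S0 reads c0=2 → after 2×micro: 2; S1 reads c1=5 → after 3×micro: 1; S2 reads c1=5 → after 1×micro: 3 ⇒ (c0=2, c1=1, c2=3)
macro 7: S0 reads c0=2 → after 2×micro: 2; S1 reads c1=1 → after 3×micro: 2; S2 reads c1=1 → after 1×micro: -1 ⇒ (c0=2, c1=2, c2=-1)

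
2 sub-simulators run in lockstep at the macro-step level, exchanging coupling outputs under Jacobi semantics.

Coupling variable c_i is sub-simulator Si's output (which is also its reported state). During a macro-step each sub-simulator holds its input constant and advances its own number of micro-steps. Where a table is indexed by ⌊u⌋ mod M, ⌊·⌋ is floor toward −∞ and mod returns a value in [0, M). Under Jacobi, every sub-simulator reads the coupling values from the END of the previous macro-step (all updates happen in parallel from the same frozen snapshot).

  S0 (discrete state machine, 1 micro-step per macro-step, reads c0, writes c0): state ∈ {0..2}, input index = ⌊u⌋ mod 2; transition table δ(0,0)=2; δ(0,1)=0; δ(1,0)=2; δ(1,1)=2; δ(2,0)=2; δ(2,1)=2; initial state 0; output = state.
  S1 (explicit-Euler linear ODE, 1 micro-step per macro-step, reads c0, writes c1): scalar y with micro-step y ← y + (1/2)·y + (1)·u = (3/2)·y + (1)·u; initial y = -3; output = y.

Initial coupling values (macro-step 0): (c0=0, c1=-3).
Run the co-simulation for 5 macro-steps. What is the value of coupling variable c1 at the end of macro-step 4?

c1 at macro-step 4 = -91/16

macro 1: S0 reads c0=0 → after 1×micro: 2; S1 reads c0=0 → after 1×micro: -9/2 ⇒ (c0=2, c1=-9/2)
macro 2: S0 reads c0=2 → after 1×micro: 2; S1 reads c0=2 → after 1×micro: -19/4 ⇒ (c0=2, c1=-19/4)
macro 3: S0 reads c0=2 → after 1×micro: 2; S1 reads c0=2 → after 1×micro: -41/8 ⇒ (c0=2, c1=-41/8)
macro 4: S0 reads c0=2 → after 1×micro: 2; S1 reads c0=2 → after 1×micro: -91/16 ⇒ (c0=2, c1=-91/16)
macro 5: S0 reads c0=2 → after 1×micro: 2; S1 reads c0=2 → after 1×micro: -209/32 ⇒ (c0=2, c1=-209/32)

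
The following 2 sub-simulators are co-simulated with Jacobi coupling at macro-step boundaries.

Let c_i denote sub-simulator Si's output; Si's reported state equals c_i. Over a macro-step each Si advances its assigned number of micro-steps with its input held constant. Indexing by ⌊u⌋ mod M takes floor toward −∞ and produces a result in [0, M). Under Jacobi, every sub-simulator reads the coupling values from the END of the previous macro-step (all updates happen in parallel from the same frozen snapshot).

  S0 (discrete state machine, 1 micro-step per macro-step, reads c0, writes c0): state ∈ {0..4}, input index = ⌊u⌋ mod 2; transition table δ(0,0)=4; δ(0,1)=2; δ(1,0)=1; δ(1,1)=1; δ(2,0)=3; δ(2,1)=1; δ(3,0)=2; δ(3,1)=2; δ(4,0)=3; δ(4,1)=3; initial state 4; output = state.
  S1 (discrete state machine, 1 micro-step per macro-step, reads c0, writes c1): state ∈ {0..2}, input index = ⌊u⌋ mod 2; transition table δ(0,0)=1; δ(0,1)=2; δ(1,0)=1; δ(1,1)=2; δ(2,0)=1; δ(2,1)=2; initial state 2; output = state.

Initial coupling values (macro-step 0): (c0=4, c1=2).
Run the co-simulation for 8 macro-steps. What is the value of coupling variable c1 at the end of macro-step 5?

c1 at macro-step 5 = 1

macro 1: S0 reads c0=4 → after 1×micro: 3; S1 reads c0=4 → after 1×micro: 1 ⇒ (c0=3, c1=1)
macro 2: S0 reads c0=3 → after 1×micro: 2; S1 reads c0=3 → after 1×micro: 2 ⇒ (c0=2, c1=2)
macro 3: S0 reads c0=2 → after 1×micro: 3; S1 reads c0=2 → after 1×micro: 1 ⇒ (c0=3, c1=1)
macro 4: S0 reads c0=3 → after 1×micro: 2; S1 reads c0=3 → after 1×micro: 2 ⇒ (c0=2, c1=2)
macro 5: S0 reads c0=2 → after 1×micro: 3; S1 reads c0=2 → after 1×micro: 1 ⇒ (c0=3, c1=1)
macro 6: S0 reads c0=3 → after 1×micro: 2; S1 reads c0=3 → after 1×micro: 2 ⇒ (c0=2, c1=2)
macro 7: S0 reads c0=2 → after 1×micro: 3; S1 reads c0=2 → after 1×micro: 1 ⇒ (c0=3, c1=1)
macro 8: S0 reads c0=3 → after 1×micro: 2; S1 reads c0=3 → after 1×micro: 2 ⇒ (c0=2, c1=2)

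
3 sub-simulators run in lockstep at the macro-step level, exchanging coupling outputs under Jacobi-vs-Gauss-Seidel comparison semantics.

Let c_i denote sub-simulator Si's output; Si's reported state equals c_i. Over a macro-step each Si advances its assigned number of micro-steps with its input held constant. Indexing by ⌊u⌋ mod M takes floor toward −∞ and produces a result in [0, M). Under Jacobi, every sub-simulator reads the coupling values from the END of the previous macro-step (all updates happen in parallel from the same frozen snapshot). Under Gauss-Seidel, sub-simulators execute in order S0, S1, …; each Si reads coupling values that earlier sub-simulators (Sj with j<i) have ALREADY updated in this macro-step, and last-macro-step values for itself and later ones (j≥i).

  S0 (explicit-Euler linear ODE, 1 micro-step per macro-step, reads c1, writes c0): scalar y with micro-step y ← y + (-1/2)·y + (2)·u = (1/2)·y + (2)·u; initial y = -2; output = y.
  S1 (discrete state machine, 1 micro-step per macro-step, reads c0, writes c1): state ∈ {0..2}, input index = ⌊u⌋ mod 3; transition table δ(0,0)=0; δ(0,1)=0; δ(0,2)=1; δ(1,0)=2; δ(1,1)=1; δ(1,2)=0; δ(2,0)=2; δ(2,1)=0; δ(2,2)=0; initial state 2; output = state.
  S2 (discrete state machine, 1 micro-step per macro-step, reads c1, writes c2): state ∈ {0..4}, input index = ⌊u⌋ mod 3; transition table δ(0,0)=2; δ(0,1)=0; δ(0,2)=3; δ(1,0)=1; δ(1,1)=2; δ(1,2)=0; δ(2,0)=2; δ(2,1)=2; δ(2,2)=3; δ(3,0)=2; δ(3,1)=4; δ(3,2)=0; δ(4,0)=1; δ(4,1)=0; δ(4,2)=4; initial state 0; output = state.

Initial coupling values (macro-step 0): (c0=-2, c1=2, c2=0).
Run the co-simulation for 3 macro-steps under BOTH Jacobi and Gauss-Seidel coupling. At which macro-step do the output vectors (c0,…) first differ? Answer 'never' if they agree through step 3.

[Jacobi] macro 1: S0 reads c1=2 → after 1×micro: 3; S1 reads c0=-2 → after 1×micro: 0; S2 reads c1=2 → after 1×micro: 3 ⇒ (c0=3, c1=0, c2=3)
[Jacobi] macro 2: S0 reads c1=0 → after 1×micro: 3/2; S1 reads c0=3 → after 1×micro: 0; S2 reads c1=0 → after 1×micro: 2 ⇒ (c0=3/2, c1=0, c2=2)
[Jacobi] macro 3: S0 reads c1=0 → after 1×micro: 3/4; S1 reads c0=3/2 → after 1×micro: 0; S2 reads c1=0 → after 1×micro: 2 ⇒ (c0=3/4, c1=0, c2=2)
[Gauss-Seidel] macro 1: S0 reads c1=2 → after 1×micro: 3; S1 reads c0=3 → after 1×micro: 2; S2 reads c1=2 → after 1×micro: 3 ⇒ (c0=3, c1=2, c2=3)
[Gauss-Seidel] macro 2: S0 reads c1=2 → after 1×micro: 11/2; S1 reads c0=11/2 → after 1×micro: 0; S2 reads c1=0 → after 1×micro: 2 ⇒ (c0=11/2, c1=0, c2=2)
[Gauss-Seidel] macro 3: S0 reads c1=0 → after 1×micro: 11/4; S1 reads c0=11/4 → after 1×micro: 1; S2 reads c1=1 → after 1×micro: 2 ⇒ (c0=11/4, c1=1, c2=2)

first divergence at macro-step: 1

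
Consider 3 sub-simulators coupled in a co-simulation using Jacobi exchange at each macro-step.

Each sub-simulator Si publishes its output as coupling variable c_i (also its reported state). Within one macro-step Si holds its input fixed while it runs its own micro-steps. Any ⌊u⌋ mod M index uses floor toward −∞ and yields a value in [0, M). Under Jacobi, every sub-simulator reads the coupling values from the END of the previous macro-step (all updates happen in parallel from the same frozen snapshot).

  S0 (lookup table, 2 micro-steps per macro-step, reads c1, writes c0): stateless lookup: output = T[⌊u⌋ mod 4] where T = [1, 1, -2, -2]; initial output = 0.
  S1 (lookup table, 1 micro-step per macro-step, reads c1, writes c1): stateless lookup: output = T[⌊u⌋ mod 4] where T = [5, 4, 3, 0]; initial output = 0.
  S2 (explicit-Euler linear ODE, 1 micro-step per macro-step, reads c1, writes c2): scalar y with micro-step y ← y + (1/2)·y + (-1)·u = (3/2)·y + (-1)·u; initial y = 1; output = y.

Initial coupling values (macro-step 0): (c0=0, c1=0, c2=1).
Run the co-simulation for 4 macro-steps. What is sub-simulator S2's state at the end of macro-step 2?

macro 1: S0 reads c1=0 → after 2×micro: 1; S1 reads c1=0 → after 1×micro: 5; S2 reads c1=0 → after 1×micro: 3/2 ⇒ (c0=1, c1=5, c2=3/2)
macro 2: S0 reads c1=5 → after 2×micro: 1; S1 reads c1=5 → after 1×micro: 4; S2 reads c1=5 → after 1×micro: -11/4 ⇒ (c0=1, c1=4, c2=-11/4)
macro 3: S0 reads c1=4 → after 2×micro: 1; S1 reads c1=4 → after 1×micro: 5; S2 reads c1=4 → after 1×micro: -65/8 ⇒ (c0=1, c1=5, c2=-65/8)
macro 4: S0 reads c1=5 → after 2×micro: 1; S1 reads c1=5 → after 1×micro: 4; S2 reads c1=5 → after 1×micro: -275/16 ⇒ (c0=1, c1=4, c2=-275/16)

S2 state at macro-step 2 = -11/4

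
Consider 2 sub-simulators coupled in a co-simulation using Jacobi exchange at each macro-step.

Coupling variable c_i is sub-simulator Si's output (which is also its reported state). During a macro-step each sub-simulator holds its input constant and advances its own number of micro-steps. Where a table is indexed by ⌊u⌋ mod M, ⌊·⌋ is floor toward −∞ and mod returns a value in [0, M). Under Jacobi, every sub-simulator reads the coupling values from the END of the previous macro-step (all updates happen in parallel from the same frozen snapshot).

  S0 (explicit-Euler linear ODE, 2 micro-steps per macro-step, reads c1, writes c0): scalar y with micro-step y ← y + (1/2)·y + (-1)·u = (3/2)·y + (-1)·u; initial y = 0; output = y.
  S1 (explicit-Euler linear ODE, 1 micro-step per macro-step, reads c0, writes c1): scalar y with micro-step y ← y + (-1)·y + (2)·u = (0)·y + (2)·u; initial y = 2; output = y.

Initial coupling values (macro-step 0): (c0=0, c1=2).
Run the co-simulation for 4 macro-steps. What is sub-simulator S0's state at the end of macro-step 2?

S0 state at macro-step 2 = -45/4

macro 1: S0 reads c1=2 → after 2×micro: -5; S1 reads c0=0 → after 1×micro: 0 ⇒ (c0=-5, c1=0)
macro 2: S0 reads c1=0 → after 2×micro: -45/4; S1 reads c0=-5 → after 1×micro: -10 ⇒ (c0=-45/4, c1=-10)
macro 3: S0 reads c1=-10 → after 2×micro: -5/16; S1 reads c0=-45/4 → after 1×micro: -45/2 ⇒ (c0=-5/16, c1=-45/2)
macro 4: S0 reads c1=-45/2 → after 2×micro: 3555/64; S1 reads c0=-5/16 → after 1×micro: -5/8 ⇒ (c0=3555/64, c1=-5/8)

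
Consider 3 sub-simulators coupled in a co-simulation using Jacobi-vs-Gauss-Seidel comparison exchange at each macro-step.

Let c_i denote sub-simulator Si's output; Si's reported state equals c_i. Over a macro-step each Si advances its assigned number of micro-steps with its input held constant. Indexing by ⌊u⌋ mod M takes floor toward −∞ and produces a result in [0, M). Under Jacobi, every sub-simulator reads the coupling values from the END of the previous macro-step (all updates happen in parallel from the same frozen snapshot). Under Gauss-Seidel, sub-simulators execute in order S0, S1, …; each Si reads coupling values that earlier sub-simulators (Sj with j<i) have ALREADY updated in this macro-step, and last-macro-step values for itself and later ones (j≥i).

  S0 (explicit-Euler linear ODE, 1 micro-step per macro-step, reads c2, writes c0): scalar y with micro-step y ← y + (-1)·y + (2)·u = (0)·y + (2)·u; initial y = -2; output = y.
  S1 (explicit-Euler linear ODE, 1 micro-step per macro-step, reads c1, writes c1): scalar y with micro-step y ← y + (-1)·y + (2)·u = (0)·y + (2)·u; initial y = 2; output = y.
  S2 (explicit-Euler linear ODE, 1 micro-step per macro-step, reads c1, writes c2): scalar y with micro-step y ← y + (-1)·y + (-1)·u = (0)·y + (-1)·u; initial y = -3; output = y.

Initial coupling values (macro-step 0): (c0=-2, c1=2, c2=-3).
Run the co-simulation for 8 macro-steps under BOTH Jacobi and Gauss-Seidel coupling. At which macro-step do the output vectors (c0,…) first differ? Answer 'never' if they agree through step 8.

[Jacobi] macro 1: S0 reads c2=-3 → after 1×micro: -6; S1 reads c1=2 → after 1×micro: 4; S2 reads c1=2 → after 1×micro: -2 ⇒ (c0=-6, c1=4, c2=-2)
[Jacobi] macro 2: S0 reads c2=-2 → after 1×micro: -4; S1 reads c1=4 → after 1×micro: 8; S2 reads c1=4 → after 1×micro: -4 ⇒ (c0=-4, c1=8, c2=-4)
[Jacobi] macro 3: S0 reads c2=-4 → after 1×micro: -8; S1 reads c1=8 → after 1×micro: 16; S2 reads c1=8 → after 1×micro: -8 ⇒ (c0=-8, c1=16, c2=-8)
[Jacobi] macro 4: S0 reads c2=-8 → after 1×micro: -16; S1 reads c1=16 → after 1×micro: 32; S2 reads c1=16 → after 1×micro: -16 ⇒ (c0=-16, c1=32, c2=-16)
[Jacobi] macro 5: S0 reads c2=-16 → after 1×micro: -32; S1 reads c1=32 → after 1×micro: 64; S2 reads c1=32 → after 1×micro: -32 ⇒ (c0=-32, c1=64, c2=-32)
[Jacobi] macro 6: S0 reads c2=-32 → after 1×micro: -64; S1 reads c1=64 → after 1×micro: 128; S2 reads c1=64 → after 1×micro: -64 ⇒ (c0=-64, c1=128, c2=-64)
[Jacobi] macro 7: S0 reads c2=-64 → after 1×micro: -128; S1 reads c1=128 → after 1×micro: 256; S2 reads c1=128 → after 1×micro: -128 ⇒ (c0=-128, c1=256, c2=-128)
[Jacobi] macro 8: S0 reads c2=-128 → after 1×micro: -256; S1 reads c1=256 → after 1×micro: 512; S2 reads c1=256 → after 1×micro: -256 ⇒ (c0=-256, c1=512, c2=-256)
[Gauss-Seidel] macro 1: S0 reads c2=-3 → after 1×micro: -6; S1 reads c1=2 → after 1×micro: 4; S2 reads c1=4 → after 1×micro: -4 ⇒ (c0=-6, c1=4, c2=-4)
[Gauss-Seidel] macro 2: S0 reads c2=-4 → after 1×micro: -8; S1 reads c1=4 → after 1×micro: 8; S2 reads c1=8 → after 1×micro: -8 ⇒ (c0=-8, c1=8, c2=-8)
[Gauss-Seidel] macro 3: S0 reads c2=-8 → after 1×micro: -16; S1 reads c1=8 → after 1×micro: 16; S2 reads c1=16 → after 1×micro: -16 ⇒ (c0=-16, c1=16, c2=-16)
[Gauss-Seidel] macro 4: S0 reads c2=-16 → after 1×micro: -32; S1 reads c1=16 → after 1×micro: 32; S2 reads c1=32 → after 1×micro: -32 ⇒ (c0=-32, c1=32, c2=-32)
[Gauss-Seidel] macro 5: S0 reads c2=-32 → after 1×micro: -64; S1 reads c1=32 → after 1×micro: 64; S2 reads c1=64 → after 1×micro: -64 ⇒ (c0=-64, c1=64, c2=-64)
[Gauss-Seidel] macro 6: S0 reads c2=-64 → after 1×micro: -128; S1 reads c1=64 → after 1×micro: 128; S2 reads c1=128 → after 1×micro: -128 ⇒ (c0=-128, c1=128, c2=-128)
[Gauss-Seidel] macro 7: S0 reads c2=-128 → after 1×micro: -256; S1 reads c1=128 → after 1×micro: 256; S2 reads c1=256 → after 1×micro: -256 ⇒ (c0=-256, c1=256, c2=-256)
[Gauss-Seidel] macro 8: S0 reads c2=-256 → after 1×micro: -512; S1 reads c1=256 → after 1×micro: 512; S2 reads c1=512 → after 1×micro: -512 ⇒ (c0=-512, c1=512, c2=-512)

first divergence at macro-step: 1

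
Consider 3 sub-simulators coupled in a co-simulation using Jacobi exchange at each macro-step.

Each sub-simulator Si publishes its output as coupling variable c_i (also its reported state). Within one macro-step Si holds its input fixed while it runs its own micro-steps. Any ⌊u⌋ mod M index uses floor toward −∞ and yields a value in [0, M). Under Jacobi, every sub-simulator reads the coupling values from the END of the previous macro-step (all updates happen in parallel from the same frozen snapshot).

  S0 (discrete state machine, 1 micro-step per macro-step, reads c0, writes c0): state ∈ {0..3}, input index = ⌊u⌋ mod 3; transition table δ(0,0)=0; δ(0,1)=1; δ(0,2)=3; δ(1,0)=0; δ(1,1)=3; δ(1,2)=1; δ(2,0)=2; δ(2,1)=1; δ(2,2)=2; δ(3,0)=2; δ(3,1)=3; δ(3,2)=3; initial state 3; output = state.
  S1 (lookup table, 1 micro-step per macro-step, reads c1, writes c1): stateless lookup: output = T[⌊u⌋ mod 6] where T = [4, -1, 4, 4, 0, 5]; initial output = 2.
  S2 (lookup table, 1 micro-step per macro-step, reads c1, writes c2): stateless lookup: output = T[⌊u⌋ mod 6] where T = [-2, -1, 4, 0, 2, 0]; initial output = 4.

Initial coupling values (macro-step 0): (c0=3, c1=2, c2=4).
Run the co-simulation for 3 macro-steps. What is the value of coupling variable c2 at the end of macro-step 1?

macro 1: S0 reads c0=3 → after 1×micro: 2; S1 reads c1=2 → after 1×micro: 4; S2 reads c1=2 → after 1×micro: 4 ⇒ (c0=2, c1=4, c2=4)
macro 2: S0 reads c0=2 → after 1×micro: 2; S1 reads c1=4 → after 1×micro: 0; S2 reads c1=4 → after 1×micro: 2 ⇒ (c0=2, c1=0, c2=2)
macro 3: S0 reads c0=2 → after 1×micro: 2; S1 reads c1=0 → after 1×micro: 4; S2 reads c1=0 → after 1×micro: -2 ⇒ (c0=2, c1=4, c2=-2)

c2 at macro-step 1 = 4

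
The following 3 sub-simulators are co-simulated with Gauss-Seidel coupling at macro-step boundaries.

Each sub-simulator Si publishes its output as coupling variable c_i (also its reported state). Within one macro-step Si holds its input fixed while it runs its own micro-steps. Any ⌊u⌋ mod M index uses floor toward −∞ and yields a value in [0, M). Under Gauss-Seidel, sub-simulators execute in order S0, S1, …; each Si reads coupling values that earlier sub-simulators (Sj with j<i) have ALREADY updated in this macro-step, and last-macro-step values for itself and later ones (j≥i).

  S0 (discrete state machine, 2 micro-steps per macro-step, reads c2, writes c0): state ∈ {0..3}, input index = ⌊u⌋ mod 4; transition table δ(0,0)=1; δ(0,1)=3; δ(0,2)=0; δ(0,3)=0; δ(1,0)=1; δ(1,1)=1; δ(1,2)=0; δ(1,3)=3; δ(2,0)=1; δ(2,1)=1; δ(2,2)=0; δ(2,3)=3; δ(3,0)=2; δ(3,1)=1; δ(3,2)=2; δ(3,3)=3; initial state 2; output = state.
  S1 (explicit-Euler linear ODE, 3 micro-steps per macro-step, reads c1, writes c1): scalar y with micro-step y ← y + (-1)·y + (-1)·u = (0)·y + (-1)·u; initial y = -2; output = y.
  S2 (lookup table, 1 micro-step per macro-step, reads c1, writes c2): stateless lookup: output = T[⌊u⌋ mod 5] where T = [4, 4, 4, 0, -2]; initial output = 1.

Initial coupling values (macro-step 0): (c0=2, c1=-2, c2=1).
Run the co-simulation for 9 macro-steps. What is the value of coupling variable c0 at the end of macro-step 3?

macro 1: S0 reads c2=1 → after 2×micro: 1; S1 reads c1=-2 → after 3×micro: 2; S2 reads c1=2 → after 1×micro: 4 ⇒ (c0=1, c1=2, c2=4)
macro 2: S0 reads c2=4 → after 2×micro: 1; S1 reads c1=2 → after 3×micro: -2; S2 reads c1=-2 → after 1×micro: 0 ⇒ (c0=1, c1=-2, c2=0)
macro 3: S0 reads c2=0 → after 2×micro: 1; S1 reads c1=-2 → after 3×micro: 2; S2 reads c1=2 → after 1×micro: 4 ⇒ (c0=1, c1=2, c2=4)
macro 4: S0 reads c2=4 → after 2×micro: 1; S1 reads c1=2 → after 3×micro: -2; S2 reads c1=-2 → after 1×micro: 0 ⇒ (c0=1, c1=-2, c2=0)
macro 5: S0 reads c2=0 → after 2×micro: 1; S1 reads c1=-2 → after 3×micro: 2; S2 reads c1=2 → after 1×micro: 4 ⇒ (c0=1, c1=2, c2=4)
macro 6: S0 reads c2=4 → after 2×micro: 1; S1 reads c1=2 → after 3×micro: -2; S2 reads c1=-2 → after 1×micro: 0 ⇒ (c0=1, c1=-2, c2=0)
macro 7: S0 reads c2=0 → after 2×micro: 1; S1 reads c1=-2 → after 3×micro: 2; S2 reads c1=2 → after 1×micro: 4 ⇒ (c0=1, c1=2, c2=4)
macro 8: S0 reads c2=4 → after 2×micro: 1; S1 reads c1=2 → after 3×micro: -2; S2 reads c1=-2 → after 1×micro: 0 ⇒ (c0=1, c1=-2, c2=0)
macro 9: S0 reads c2=0 → after 2×micro: 1; S1 reads c1=-2 → after 3×micro: 2; S2 reads c1=2 → after 1×micro: 4 ⇒ (c0=1, c1=2, c2=4)

c0 at macro-step 3 = 1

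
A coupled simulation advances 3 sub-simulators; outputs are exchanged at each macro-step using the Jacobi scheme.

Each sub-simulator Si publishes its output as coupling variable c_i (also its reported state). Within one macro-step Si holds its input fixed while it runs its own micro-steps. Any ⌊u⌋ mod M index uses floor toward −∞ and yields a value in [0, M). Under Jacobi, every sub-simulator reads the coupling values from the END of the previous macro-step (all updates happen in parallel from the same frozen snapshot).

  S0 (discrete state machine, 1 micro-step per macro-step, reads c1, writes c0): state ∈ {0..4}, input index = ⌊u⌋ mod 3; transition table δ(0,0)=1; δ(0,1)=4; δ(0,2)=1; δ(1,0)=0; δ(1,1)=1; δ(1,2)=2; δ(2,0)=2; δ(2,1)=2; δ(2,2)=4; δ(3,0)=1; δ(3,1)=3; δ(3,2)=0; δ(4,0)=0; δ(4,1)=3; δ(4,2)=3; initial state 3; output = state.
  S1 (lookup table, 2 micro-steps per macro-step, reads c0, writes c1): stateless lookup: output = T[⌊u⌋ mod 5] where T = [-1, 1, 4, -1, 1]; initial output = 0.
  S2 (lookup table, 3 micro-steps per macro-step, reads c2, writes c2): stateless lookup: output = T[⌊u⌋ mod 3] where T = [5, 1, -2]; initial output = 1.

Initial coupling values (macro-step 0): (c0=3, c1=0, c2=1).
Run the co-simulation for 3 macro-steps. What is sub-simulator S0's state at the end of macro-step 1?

S0 state at macro-step 1 = 1

macro 1: S0 reads c1=0 → after 1×micro: 1; S1 reads c0=3 → after 2×micro: -1; S2 reads c2=1 → after 3×micro: 1 ⇒ (c0=1, c1=-1, c2=1)
macro 2: S0 reads c1=-1 → after 1×micro: 2; S1 reads c0=1 → after 2×micro: 1; S2 reads c2=1 → after 3×micro: 1 ⇒ (c0=2, c1=1, c2=1)
macro 3: S0 reads c1=1 → after 1×micro: 2; S1 reads c0=2 → after 2×micro: 4; S2 reads c2=1 → after 3×micro: 1 ⇒ (c0=2, c1=4, c2=1)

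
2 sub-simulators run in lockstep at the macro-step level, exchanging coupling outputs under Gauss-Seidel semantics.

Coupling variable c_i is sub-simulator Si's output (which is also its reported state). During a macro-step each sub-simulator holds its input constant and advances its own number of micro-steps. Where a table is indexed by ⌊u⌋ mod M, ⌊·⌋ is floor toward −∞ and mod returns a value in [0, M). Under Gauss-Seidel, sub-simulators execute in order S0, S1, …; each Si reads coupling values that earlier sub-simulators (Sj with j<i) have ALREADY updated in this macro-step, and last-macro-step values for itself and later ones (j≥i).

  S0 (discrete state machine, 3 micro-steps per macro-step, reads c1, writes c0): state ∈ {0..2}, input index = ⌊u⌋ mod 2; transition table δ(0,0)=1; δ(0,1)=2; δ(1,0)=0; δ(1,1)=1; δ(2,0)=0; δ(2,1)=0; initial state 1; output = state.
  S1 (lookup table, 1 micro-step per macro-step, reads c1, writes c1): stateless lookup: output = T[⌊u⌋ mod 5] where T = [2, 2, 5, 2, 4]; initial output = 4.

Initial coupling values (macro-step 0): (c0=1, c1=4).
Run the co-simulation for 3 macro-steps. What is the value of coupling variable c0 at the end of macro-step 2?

c0 at macro-step 2 = 1

macro 1: S0 reads c1=4 → after 3×micro: 0; S1 reads c1=4 → after 1×micro: 4 ⇒ (c0=0, c1=4)
macro 2: S0 reads c1=4 → after 3×micro: 1; S1 reads c1=4 → after 1×micro: 4 ⇒ (c0=1, c1=4)
macro 3: S0 reads c1=4 → after 3×micro: 0; S1 reads c1=4 → after 1×micro: 4 ⇒ (c0=0, c1=4)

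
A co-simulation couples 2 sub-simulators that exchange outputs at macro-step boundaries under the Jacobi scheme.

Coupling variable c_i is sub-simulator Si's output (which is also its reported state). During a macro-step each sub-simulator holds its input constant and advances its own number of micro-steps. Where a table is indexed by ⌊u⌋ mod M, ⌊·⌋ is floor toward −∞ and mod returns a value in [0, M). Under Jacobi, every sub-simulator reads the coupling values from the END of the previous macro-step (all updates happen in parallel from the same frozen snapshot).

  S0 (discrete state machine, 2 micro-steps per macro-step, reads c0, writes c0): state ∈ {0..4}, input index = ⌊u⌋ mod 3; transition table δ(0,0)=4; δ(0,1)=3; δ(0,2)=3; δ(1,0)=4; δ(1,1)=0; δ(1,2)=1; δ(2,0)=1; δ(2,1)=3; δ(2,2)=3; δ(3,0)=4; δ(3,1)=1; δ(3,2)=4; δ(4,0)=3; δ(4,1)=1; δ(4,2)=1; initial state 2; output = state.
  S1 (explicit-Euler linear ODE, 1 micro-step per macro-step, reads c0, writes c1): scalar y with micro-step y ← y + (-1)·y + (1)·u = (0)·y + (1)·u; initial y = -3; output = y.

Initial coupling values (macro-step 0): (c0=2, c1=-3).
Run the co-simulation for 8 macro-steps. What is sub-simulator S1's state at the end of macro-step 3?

macro 1: S0 reads c0=2 → after 2×micro: 4; S1 reads c0=2 → after 1×micro: 2 ⇒ (c0=4, c1=2)
macro 2: S0 reads c0=4 → after 2×micro: 0; S1 reads c0=4 → after 1×micro: 4 ⇒ (c0=0, c1=4)
macro 3: S0 reads c0=0 → after 2×micro: 3; S1 reads c0=0 → after 1×micro: 0 ⇒ (c0=3, c1=0)
macro 4: S0 reads c0=3 → after 2×micro: 3; S1 reads c0=3 → after 1×micro: 3 ⇒ (c0=3, c1=3)
macro 5: S0 reads c0=3 → after 2×micro: 3; S1 reads c0=3 → after 1×micro: 3 ⇒ (c0=3, c1=3)
macro 6: S0 reads c0=3 → after 2×micro: 3; S1 reads c0=3 → after 1×micro: 3 ⇒ (c0=3, c1=3)
macro 7: S0 reads c0=3 → after 2×micro: 3; S1 reads c0=3 → after 1×micro: 3 ⇒ (c0=3, c1=3)
macro 8: S0 reads c0=3 → after 2×micro: 3; S1 reads c0=3 → after 1×micro: 3 ⇒ (c0=3, c1=3)

S1 state at macro-step 3 = 0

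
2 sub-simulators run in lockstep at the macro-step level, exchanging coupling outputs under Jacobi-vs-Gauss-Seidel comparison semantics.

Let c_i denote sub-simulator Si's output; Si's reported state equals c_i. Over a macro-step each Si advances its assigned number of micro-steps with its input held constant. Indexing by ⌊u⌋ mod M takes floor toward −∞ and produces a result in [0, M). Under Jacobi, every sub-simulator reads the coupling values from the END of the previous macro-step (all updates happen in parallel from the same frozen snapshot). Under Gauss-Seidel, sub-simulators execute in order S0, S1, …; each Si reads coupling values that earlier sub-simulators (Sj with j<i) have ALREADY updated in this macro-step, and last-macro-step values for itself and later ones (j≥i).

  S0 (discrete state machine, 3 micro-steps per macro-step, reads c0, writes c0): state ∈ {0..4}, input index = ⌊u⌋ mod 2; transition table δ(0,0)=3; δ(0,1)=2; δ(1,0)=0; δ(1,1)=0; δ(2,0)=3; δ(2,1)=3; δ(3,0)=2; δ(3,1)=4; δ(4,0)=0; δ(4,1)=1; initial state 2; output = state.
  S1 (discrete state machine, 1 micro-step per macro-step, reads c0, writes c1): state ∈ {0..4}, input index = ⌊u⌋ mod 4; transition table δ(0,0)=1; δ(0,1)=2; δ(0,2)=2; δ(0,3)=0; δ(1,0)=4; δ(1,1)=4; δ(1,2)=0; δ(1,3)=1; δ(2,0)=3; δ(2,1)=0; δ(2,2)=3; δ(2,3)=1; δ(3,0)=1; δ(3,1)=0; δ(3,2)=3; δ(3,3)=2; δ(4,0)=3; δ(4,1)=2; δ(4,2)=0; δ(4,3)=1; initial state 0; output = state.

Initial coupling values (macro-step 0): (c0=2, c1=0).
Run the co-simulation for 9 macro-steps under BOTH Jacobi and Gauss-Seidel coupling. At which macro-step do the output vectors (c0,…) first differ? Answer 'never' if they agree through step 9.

first divergence at macro-step: 1

[Jacobi] macro 1: S0 reads c0=2 → after 3×micro: 3; S1 reads c0=2 → after 1×micro: 2 ⇒ (c0=3, c1=2)
[Jacobi] macro 2: S0 reads c0=3 → after 3×micro: 0; S1 reads c0=3 → after 1×micro: 1 ⇒ (c0=0, c1=1)
[Jacobi] macro 3: S0 reads c0=0 → after 3×micro: 3; S1 reads c0=0 → after 1×micro: 4 ⇒ (c0=3, c1=4)
[Jacobi] macro 4: S0 reads c0=3 → after 3×micro: 0; S1 reads c0=3 → after 1×micro: 1 ⇒ (c0=0, c1=1)
[Jacobi] macro 5: S0 reads c0=0 → after 3×micro: 3; S1 reads c0=0 → after 1×micro: 4 ⇒ (c0=3, c1=4)
[Jacobi] macro 6: S0 reads c0=3 → after 3×micro: 0; S1 reads c0=3 → after 1×micro: 1 ⇒ (c0=0, c1=1)
[Jacobi] macro 7: S0 reads c0=0 → after 3×micro: 3; S1 reads c0=0 → after 1×micro: 4 ⇒ (c0=3, c1=4)
[Jacobi] macro 8: S0 reads c0=3 → after 3×micro: 0; S1 reads c0=3 → after 1×micro: 1 ⇒ (c0=0, c1=1)
[Jacobi] macro 9: S0 reads c0=0 → after 3×micro: 3; S1 reads c0=0 → after 1×micro: 4 ⇒ (c0=3, c1=4)
[Gauss-Seidel] macro 1: S0 reads c0=2 → after 3×micro: 3; S1 reads c0=3 → after 1×micro: 0 ⇒ (c0=3, c1=0)
[Gauss-Seidel] macro 2: S0 reads c0=3 → after 3×micro: 0; S1 reads c0=0 → after 1×micro: 1 ⇒ (c0=0, c1=1)
[Gauss-Seidel] macro 3: S0 reads c0=0 → after 3×micro: 3; S1 reads c0=3 → after 1×micro: 1 ⇒ (c0=3, c1=1)
[Gauss-Seidel] macro 4: S0 reads c0=3 → after 3×micro: 0; S1 reads c0=0 → after 1×micro: 4 ⇒ (c0=0, c1=4)
[Gauss-Seidel] macro 5: S0 reads c0=0 → after 3×micro: 3; S1 reads c0=3 → after 1×micro: 1 ⇒ (c0=3, c1=1)
[Gauss-Seidel] macro 6: S0 reads c0=3 → after 3×micro: 0; S1 reads c0=0 → after 1×micro: 4 ⇒ (c0=0, c1=4)
[Gauss-Seidel] macro 7: S0 reads c0=0 → after 3×micro: 3; S1 reads c0=3 → after 1×micro: 1 ⇒ (c0=3, c1=1)
[Gauss-Seidel] macro 8: S0 reads c0=3 → after 3×micro: 0; S1 reads c0=0 → after 1×micro: 4 ⇒ (c0=0, c1=4)
[Gauss-Seidel] macro 9: S0 reads c0=0 → after 3×micro: 3; S1 reads c0=3 → after 1×micro: 1 ⇒ (c0=3, c1=1)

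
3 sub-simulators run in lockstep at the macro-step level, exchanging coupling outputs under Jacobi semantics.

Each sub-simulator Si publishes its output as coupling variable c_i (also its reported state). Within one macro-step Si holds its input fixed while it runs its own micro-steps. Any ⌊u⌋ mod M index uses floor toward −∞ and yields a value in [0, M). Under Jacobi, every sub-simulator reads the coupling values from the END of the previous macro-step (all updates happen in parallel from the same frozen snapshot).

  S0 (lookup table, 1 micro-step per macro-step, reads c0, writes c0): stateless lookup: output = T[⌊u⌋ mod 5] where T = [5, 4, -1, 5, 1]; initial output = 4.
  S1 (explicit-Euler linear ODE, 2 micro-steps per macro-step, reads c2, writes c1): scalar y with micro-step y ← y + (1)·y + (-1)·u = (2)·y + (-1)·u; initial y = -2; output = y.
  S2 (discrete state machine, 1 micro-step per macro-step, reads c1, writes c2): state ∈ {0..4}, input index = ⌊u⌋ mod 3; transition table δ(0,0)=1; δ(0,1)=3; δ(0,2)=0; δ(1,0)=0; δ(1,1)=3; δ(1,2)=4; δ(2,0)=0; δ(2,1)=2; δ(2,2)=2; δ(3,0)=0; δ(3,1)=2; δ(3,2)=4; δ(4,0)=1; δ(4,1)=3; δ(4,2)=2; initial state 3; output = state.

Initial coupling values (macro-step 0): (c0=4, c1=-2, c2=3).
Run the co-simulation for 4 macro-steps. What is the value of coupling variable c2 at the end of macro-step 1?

macro 1: S0 reads c0=4 → after 1×micro: 1; S1 reads c2=3 → after 2×micro: -17; S2 reads c1=-2 → after 1×micro: 2 ⇒ (c0=1, c1=-17, c2=2)
macro 2: S0 reads c0=1 → after 1×micro: 4; S1 reads c2=2 → after 2×micro: -74; S2 reads c1=-17 → after 1×micro: 2 ⇒ (c0=4, c1=-74, c2=2)
macro 3: S0 reads c0=4 → after 1×micro: 1; S1 reads c2=2 → after 2×micro: -302; S2 reads c1=-74 → after 1×micro: 2 ⇒ (c0=1, c1=-302, c2=2)
macro 4: S0 reads c0=1 → after 1×micro: 4; S1 reads c2=2 → after 2×micro: -1214; S2 reads c1=-302 → after 1×micro: 2 ⇒ (c0=4, c1=-1214, c2=2)

c2 at macro-step 1 = 2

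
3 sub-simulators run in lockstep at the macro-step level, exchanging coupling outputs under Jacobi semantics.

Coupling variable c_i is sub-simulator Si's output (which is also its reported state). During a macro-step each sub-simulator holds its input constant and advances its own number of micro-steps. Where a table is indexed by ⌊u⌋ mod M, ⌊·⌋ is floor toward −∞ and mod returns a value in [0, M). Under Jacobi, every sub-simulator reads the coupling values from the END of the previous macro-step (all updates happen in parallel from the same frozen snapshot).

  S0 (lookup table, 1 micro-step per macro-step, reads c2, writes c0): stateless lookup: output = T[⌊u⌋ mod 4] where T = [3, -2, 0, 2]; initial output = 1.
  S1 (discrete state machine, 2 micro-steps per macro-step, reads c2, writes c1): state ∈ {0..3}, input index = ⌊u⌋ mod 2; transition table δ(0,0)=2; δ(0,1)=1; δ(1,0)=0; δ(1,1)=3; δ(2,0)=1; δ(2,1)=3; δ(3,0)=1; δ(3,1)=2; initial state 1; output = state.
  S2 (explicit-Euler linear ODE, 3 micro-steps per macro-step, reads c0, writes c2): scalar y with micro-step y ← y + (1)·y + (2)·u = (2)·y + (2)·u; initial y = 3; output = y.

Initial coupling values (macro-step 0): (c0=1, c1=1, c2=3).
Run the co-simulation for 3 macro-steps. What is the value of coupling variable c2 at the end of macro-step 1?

c2 at macro-step 1 = 38

macro 1: S0 reads c2=3 → after 1×micro: 2; S1 reads c2=3 → after 2×micro: 2; S2 reads c0=1 → after 3×micro: 38 ⇒ (c0=2, c1=2, c2=38)
macro 2: S0 reads c2=38 → after 1×micro: 0; S1 reads c2=38 → after 2×micro: 0; S2 reads c0=2 → after 3×micro: 332 ⇒ (c0=0, c1=0, c2=332)
macro 3: S0 reads c2=332 → after 1×micro: 3; S1 reads c2=332 → after 2×micro: 1; S2 reads c0=0 → after 3×micro: 2656 ⇒ (c0=3, c1=1, c2=2656)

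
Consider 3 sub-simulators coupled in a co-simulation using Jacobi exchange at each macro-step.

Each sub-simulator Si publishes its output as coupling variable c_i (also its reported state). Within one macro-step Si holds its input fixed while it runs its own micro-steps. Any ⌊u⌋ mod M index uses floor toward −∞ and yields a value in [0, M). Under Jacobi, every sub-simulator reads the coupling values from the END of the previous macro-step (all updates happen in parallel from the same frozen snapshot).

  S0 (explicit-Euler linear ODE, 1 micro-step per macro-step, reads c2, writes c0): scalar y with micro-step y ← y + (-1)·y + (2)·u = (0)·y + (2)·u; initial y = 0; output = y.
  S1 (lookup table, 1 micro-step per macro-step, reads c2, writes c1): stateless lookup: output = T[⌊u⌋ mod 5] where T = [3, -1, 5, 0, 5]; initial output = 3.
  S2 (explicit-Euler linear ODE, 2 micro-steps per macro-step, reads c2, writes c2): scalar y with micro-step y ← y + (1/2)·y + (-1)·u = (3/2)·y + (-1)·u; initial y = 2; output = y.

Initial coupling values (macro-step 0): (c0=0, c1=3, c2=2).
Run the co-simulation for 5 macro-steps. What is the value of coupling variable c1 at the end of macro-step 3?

macro 1: S0 reads c2=2 → after 1×micro: 4; S1 reads c2=2 → after 1×micro: 5; S2 reads c2=2 → after 2×micro: -1/2 ⇒ (c0=4, c1=5, c2=-1/2)
macro 2: S0 reads c2=-1/2 → after 1×micro: -1; S1 reads c2=-1/2 → after 1×micro: 5; S2 reads c2=-1/2 → after 2×micro: 1/8 ⇒ (c0=-1, c1=5, c2=1/8)
macro 3: S0 reads c2=1/8 → after 1×micro: 1/4; S1 reads c2=1/8 → after 1×micro: 3; S2 reads c2=1/8 → after 2×micro: -1/32 ⇒ (c0=1/4, c1=3, c2=-1/32)
macro 4: S0 reads c2=-1/32 → after 1×micro: -1/16; S1 reads c2=-1/32 → after 1×micro: 5; S2 reads c2=-1/32 → after 2×micro: 1/128 ⇒ (c0=-1/16, c1=5, c2=1/128)
macro 5: S0 reads c2=1/128 → after 1×micro: 1/64; S1 reads c2=1/128 → after 1×micro: 3; S2 reads c2=1/128 → after 2×micro: -1/512 ⇒ (c0=1/64, c1=3, c2=-1/512)

c1 at macro-step 3 = 3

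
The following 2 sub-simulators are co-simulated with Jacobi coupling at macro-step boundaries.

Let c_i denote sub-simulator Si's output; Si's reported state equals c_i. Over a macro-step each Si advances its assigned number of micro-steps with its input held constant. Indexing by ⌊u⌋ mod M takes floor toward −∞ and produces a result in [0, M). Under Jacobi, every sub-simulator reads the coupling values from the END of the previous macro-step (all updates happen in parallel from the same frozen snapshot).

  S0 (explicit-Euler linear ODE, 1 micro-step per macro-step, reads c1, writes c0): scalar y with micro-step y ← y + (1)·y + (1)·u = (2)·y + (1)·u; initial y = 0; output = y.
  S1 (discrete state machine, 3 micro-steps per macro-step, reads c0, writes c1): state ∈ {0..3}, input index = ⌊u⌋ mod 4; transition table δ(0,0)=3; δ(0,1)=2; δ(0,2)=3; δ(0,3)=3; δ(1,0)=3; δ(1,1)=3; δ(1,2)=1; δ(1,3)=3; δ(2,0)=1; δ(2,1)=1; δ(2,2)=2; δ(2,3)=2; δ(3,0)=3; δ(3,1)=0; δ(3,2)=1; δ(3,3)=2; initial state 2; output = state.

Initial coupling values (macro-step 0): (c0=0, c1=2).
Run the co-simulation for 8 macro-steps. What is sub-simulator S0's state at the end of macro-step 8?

S0 state at macro-step 8 = 544

macro 1: S0 reads c1=2 → after 1×micro: 2; S1 reads c0=0 → after 3×micro: 3 ⇒ (c0=2, c1=3)
macro 2: S0 reads c1=3 → after 1×micro: 7; S1 reads c0=2 → after 3×micro: 1 ⇒ (c0=7, c1=1)
macro 3: S0 reads c1=1 → after 1×micro: 15; S1 reads c0=7 → after 3×micro: 2 ⇒ (c0=15, c1=2)
macro 4: S0 reads c1=2 → after 1×micro: 32; S1 reads c0=15 → after 3×micro: 2 ⇒ (c0=32, c1=2)
macro 5: S0 reads c1=2 → after 1×micro: 66; S1 reads c0=32 → after 3×micro: 3 ⇒ (c0=66, c1=3)
macro 6: S0 reads c1=3 → after 1×micro: 135; S1 reads c0=66 → after 3×micro: 1 ⇒ (c0=135, c1=1)
macro 7: S0 reads c1=1 → after 1×micro: 271; S1 reads c0=135 → after 3×micro: 2 ⇒ (c0=271, c1=2)
macro 8: S0 reads c1=2 → after 1×micro: 544; S1 reads c0=271 → after 3×micro: 2 ⇒ (c0=544, c1=2)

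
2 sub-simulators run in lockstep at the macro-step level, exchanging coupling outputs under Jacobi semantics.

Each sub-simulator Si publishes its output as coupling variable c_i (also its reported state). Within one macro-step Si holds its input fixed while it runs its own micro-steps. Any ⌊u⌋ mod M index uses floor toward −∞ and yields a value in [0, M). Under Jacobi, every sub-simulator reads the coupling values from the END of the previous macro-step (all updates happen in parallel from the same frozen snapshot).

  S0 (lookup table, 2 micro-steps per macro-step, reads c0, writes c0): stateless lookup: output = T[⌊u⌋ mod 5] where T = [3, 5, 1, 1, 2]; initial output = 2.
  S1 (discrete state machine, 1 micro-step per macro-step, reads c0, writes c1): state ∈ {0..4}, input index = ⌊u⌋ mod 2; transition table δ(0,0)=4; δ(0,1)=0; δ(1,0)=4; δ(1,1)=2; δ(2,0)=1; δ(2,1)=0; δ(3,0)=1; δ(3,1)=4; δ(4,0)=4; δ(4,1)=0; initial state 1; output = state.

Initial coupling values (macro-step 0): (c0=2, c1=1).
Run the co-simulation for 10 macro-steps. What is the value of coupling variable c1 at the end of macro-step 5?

macro 1: S0 reads c0=2 → after 2×micro: 1; S1 reads c0=2 → after 1×micro: 4 ⇒ (c0=1, c1=4)
macro 2: S0 reads c0=1 → after 2×micro: 5; S1 reads c0=1 → after 1×micro: 0 ⇒ (c0=5, c1=0)
macro 3: S0 reads c0=5 → after 2×micro: 3; S1 reads c0=5 → after 1×micro: 0 ⇒ (c0=3, c1=0)
macro 4: S0 reads c0=3 → after 2×micro: 1; S1 reads c0=3 → after 1×micro: 0 ⇒ (c0=1, c1=0)
macro 5: S0 reads c0=1 → after 2×micro: 5; S1 reads c0=1 → after 1×micro: 0 ⇒ (c0=5, c1=0)
macro 6: S0 reads c0=5 → after 2×micro: 3; S1 reads c0=5 → after 1×micro: 0 ⇒ (c0=3, c1=0)
macro 7: S0 reads c0=3 → after 2×micro: 1; S1 reads c0=3 → after 1×micro: 0 ⇒ (c0=1, c1=0)
macro 8: S0 reads c0=1 → after 2×micro: 5; S1 reads c0=1 → after 1×micro: 0 ⇒ (c0=5, c1=0)
macro 9: S0 reads c0=5 → after 2×micro: 3; S1 reads c0=5 → after 1×micro: 0 ⇒ (c0=3, c1=0)
macro 10: S0 reads c0=3 → after 2×micro: 1; S1 reads c0=3 → after 1×micro: 0 ⇒ (c0=1, c1=0)

c1 at macro-step 5 = 0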